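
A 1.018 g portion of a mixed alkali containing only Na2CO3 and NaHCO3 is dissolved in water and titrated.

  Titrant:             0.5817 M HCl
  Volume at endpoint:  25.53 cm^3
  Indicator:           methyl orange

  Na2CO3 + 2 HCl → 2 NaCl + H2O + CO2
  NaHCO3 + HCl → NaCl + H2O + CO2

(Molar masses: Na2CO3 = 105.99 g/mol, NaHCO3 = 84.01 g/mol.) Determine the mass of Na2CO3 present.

n(HCl) = 0.02553 × 0.5817 = 0.01485 mol
Let x = n(Na2CO3), y = n(NaHCO3).
Titrant: 2x + 1y = 0.01485;  mass: 105.99x + 84.01y = 1.018
Solving, x = 3.702 × 10^-3 mol, y = 7.447 × 10^-3 mol
mass of Na2CO3 = 3.702 × 10^-3 × 105.99 = 0.3923 g

0.3923 g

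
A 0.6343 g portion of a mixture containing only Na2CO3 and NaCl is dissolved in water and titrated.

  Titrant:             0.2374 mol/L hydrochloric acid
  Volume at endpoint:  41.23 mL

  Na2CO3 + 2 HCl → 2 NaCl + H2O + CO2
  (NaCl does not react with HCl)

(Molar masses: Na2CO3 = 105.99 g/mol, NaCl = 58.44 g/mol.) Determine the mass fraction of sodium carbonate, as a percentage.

n(HCl) = 0.04123 × 0.2374 = 9.788 × 10^-3 mol
Let x = n(Na2CO3), y = n(NaCl).
Titrant: 2x = 9.788 × 10^-3;  mass: 105.99x + 58.44y = 0.6343
Solving, x = 4.894 × 10^-3 mol, y = 1.978 × 10^-3 mol
mass of Na2CO3 = 4.894 × 10^-3 × 105.99 = 0.5187 g
% Na2CO3 = 0.5187 / 0.6343 × 100 = 81.78 %

81.78 %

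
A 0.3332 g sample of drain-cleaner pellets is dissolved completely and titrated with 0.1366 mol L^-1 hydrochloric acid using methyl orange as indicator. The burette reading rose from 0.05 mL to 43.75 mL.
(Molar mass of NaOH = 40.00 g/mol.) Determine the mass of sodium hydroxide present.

NaOH + HCl → NaCl + H2O
n(HCl) = 0.04370 L × 0.1366 mol/L = 5.969 × 10^-3 mol
n(NaOH) = 5.969 × 10^-3 mol (1:1 ratio)
mass of NaOH = 5.969 × 10^-3 × 40.00 g/mol = 0.2388 g

0.2388 g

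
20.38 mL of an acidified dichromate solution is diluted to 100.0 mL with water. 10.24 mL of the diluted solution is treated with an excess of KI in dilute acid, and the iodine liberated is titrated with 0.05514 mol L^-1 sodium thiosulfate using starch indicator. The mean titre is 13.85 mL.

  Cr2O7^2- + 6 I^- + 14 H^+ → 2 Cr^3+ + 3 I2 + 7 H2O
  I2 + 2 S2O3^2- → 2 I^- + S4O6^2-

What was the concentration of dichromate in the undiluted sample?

0.06099 mol/L

n(S2O3^2-) = 0.01385 × 0.05514 = 7.637 × 10^-4 mol
n(I2) = n(S2O3^2-)/2 = 3.818 × 10^-4 mol
From the 1:3 ratio, n(Cr2O7^2-) in the aliquot = 1/3 × 3.818 × 10^-4 = 1.273 × 10^-4 mol
[Cr2O7^2-]_dilute = 1.273 × 10^-4 / 0.01024 = 0.01243 mol/L
[Cr2O7^2-]_original = 0.01243 × 100.0/20.38 = 0.06099 mol/L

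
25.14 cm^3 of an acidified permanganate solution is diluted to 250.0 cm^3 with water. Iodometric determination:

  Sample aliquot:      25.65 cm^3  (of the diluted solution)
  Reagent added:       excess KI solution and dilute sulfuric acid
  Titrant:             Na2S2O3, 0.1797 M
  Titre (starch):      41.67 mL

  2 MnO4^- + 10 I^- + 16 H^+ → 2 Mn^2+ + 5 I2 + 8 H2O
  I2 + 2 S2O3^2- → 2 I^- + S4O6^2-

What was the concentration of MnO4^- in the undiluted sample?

0.5806 M

n(S2O3^2-) = 0.04167 × 0.1797 = 7.488 × 10^-3 mol
n(I2) = n(S2O3^2-)/2 = 3.744 × 10^-3 mol
From the 2:5 ratio, n(MnO4^-) in the aliquot = 2/5 × 3.744 × 10^-3 = 1.498 × 10^-3 mol
[MnO4^-]_dilute = 1.498 × 10^-3 / 0.02565 = 0.05839 mol/L
[MnO4^-]_original = 0.05839 × 250.0/25.14 = 0.5806 mol/L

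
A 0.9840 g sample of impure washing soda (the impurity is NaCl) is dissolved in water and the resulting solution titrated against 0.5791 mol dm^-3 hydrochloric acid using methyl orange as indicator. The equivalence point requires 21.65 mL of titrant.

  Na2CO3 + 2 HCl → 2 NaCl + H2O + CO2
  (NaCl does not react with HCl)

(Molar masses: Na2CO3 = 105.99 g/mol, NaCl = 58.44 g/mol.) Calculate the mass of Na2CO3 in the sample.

n(HCl) = 0.02165 × 0.5791 = 0.01254 mol
Let x = n(Na2CO3), y = n(NaCl).
Titrant: 2x = 0.01254;  mass: 105.99x + 58.44y = 0.9840
Solving, x = 6.269 × 10^-3 mol, y = 5.468 × 10^-3 mol
mass of Na2CO3 = 6.269 × 10^-3 × 105.99 = 0.6644 g

0.6644 g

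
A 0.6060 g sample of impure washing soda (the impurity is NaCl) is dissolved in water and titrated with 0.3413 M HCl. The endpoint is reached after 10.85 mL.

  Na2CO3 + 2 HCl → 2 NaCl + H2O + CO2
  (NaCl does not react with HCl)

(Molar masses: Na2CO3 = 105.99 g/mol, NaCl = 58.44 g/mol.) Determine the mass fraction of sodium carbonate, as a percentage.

32.38 %

n(HCl) = 0.01085 × 0.3413 = 3.703 × 10^-3 mol
Let x = n(Na2CO3), y = n(NaCl).
Titrant: 2x = 3.703 × 10^-3;  mass: 105.99x + 58.44y = 0.6060
Solving, x = 1.852 × 10^-3 mol, y = 7.012 × 10^-3 mol
mass of Na2CO3 = 1.852 × 10^-3 × 105.99 = 0.1962 g
% Na2CO3 = 0.1962 / 0.6060 × 100 = 32.38 %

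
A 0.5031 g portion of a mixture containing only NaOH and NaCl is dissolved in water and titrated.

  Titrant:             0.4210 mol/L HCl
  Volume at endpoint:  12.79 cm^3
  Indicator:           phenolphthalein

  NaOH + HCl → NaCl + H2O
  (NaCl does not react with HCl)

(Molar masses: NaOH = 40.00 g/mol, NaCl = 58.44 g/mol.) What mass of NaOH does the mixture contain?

0.2154 g

n(HCl) = 0.01279 × 0.4210 = 5.385 × 10^-3 mol
Let x = n(NaOH), y = n(NaCl).
Titrant: 1x = 5.385 × 10^-3;  mass: 40.00x + 58.44y = 0.5031
Solving, x = 5.385 × 10^-3 mol, y = 4.923 × 10^-3 mol
mass of NaOH = 5.385 × 10^-3 × 40.00 = 0.2154 g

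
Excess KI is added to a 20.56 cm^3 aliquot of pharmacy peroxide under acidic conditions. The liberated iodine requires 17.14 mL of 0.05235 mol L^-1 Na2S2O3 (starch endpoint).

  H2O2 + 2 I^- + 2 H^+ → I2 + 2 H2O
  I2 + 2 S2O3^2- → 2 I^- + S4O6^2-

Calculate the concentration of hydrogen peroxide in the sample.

0.02182 mol/L

n(S2O3^2-) = 0.01714 × 0.05235 = 8.973 × 10^-4 mol
n(I2) = n(S2O3^2-)/2 = 4.486 × 10^-4 mol
n(H2O2) in the aliquot = 4.486 × 10^-4 mol (1:1 ratio)
[H2O2] = 4.486 × 10^-4 / 0.02056 = 0.02182 mol/L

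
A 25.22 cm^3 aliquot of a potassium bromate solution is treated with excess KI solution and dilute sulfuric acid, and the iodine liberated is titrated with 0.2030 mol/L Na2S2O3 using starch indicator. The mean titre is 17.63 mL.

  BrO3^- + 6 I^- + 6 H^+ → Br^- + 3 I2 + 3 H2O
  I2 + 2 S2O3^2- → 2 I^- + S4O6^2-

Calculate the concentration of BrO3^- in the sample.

n(S2O3^2-) = 0.01763 × 0.2030 = 3.579 × 10^-3 mol
n(I2) = n(S2O3^2-)/2 = 1.789 × 10^-3 mol
From the 1:3 ratio, n(BrO3^-) in the aliquot = 1/3 × 1.789 × 10^-3 = 5.965 × 10^-4 mol
[BrO3^-] = 5.965 × 10^-4 / 0.02522 = 0.02365 mol/L

0.02365 mol/L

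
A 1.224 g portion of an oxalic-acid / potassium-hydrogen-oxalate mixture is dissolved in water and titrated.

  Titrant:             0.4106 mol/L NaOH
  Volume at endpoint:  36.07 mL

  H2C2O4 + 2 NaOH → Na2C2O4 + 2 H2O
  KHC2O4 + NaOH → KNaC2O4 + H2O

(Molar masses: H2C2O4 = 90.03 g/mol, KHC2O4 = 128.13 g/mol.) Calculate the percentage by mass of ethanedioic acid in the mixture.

29.81 %

n(NaOH) = 0.03607 × 0.4106 = 0.01481 mol
Let x = n(H2C2O4), y = n(KHC2O4).
Titrant: 2x + 1y = 0.01481;  mass: 90.03x + 128.13y = 1.224
Solving, x = 4.053 × 10^-3 mol, y = 6.705 × 10^-3 mol
mass of H2C2O4 = 4.053 × 10^-3 × 90.03 = 0.3648 g
% H2C2O4 = 0.3648 / 1.224 × 100 = 29.81 %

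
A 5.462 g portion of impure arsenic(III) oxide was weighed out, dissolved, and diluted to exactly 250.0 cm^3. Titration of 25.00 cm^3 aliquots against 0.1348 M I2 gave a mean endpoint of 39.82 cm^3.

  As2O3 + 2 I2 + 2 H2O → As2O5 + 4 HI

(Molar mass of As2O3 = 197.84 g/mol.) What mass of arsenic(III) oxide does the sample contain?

n(I2) per titration = 0.03982 × 0.1348 = 5.368 × 10^-3 mol
From the 1:2 ratio, n(As2O3) in each aliquot = 1/2 × 5.368 × 10^-3 = 2.684 × 10^-3 mol
n(As2O3) in the whole flask = 2.684 × 10^-3 × 250.0/25.00 = 0.02684 mol
mass of As2O3 = 0.02684 × 197.84 = 5.310 g

5.310 g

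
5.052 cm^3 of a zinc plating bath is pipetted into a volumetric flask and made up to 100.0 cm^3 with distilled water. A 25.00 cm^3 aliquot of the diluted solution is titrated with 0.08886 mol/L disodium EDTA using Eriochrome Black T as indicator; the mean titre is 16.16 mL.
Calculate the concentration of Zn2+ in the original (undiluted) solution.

Zn^2+ + EDTA^4- → [Zn(EDTA)]^2-
n(EDTA) = 0.01616 × 0.08886 = 1.436 × 10^-3 mol
n(Zn2+) in the aliquot = 1.436 × 10^-3 mol (1:1 ratio)
[Zn2+]_dilute = 1.436 × 10^-3 / 0.02500 = 0.05744 mol/L
Dilution factor = 100.0 / 5.052 = 19.79
[Zn2+]_stock = 0.05744 × 19.79 = 1.137 mol/L

1.137 mol/L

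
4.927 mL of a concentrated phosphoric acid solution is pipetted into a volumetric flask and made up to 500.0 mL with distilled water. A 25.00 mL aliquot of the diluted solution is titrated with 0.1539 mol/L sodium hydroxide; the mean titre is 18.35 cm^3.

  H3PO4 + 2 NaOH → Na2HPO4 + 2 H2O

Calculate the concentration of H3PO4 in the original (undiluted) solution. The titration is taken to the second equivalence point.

n(NaOH) = 0.01835 × 0.1539 = 2.824 × 10^-3 mol
From the 1:2 ratio, n(H3PO4) in the aliquot = 1/2 × 2.824 × 10^-3 = 1.412 × 10^-3 mol
[H3PO4]_dilute = 1.412 × 10^-3 / 0.02500 = 0.05648 mol/L
Dilution factor = 500.0 / 4.927 = 101.5
[H3PO4]_stock = 0.05648 × 101.5 = 5.732 mol/L

5.732 mol/L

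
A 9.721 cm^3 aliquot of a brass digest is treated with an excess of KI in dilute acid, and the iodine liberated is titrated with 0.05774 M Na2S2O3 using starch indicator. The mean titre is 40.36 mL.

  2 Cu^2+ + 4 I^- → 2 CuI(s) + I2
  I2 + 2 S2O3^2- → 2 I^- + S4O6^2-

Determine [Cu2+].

n(S2O3^2-) = 0.04036 × 0.05774 = 2.330 × 10^-3 mol
n(I2) = n(S2O3^2-)/2 = 1.165 × 10^-3 mol
From the 2:1 ratio, n(Cu2+) in the aliquot = 2/1 × 1.165 × 10^-3 = 2.330 × 10^-3 mol
[Cu2+] = 2.330 × 10^-3 / 0.009721 = 0.2397 mol/L

0.2397 M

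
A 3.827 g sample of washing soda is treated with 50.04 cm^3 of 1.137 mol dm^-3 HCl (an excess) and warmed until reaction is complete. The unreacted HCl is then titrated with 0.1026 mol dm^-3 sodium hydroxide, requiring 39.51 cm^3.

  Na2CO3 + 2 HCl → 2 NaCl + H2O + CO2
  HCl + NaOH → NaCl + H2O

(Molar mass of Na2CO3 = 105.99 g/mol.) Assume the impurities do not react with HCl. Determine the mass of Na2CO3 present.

n(HCl) added = 0.05004 × 1.137 = 0.05690 mol
n(NaOH) used in back-titration = 0.03951 × 0.1026 = 4.054 × 10^-3 mol
n(HCl) left over = 4.054 × 10^-3 mol (1:1 ratio)
n(HCl) consumed by analyte = 0.05690 − 4.054 × 10^-3 = 0.05284 mol
From the 1:2 ratio, n(Na2CO3) = 1/2 × 0.05284 = 0.02642 mol
mass of Na2CO3 = 0.02642 × 105.99 = 2.800 g

2.800 g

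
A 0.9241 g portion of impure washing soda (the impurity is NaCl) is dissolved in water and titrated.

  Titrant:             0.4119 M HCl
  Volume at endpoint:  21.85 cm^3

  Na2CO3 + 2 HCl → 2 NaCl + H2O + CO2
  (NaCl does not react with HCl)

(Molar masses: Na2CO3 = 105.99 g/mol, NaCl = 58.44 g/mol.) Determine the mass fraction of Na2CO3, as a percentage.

n(HCl) = 0.02185 × 0.4119 = 9.000 × 10^-3 mol
Let x = n(Na2CO3), y = n(NaCl).
Titrant: 2x = 9.000 × 10^-3;  mass: 105.99x + 58.44y = 0.9241
Solving, x = 4.500 × 10^-3 mol, y = 7.651 × 10^-3 mol
mass of Na2CO3 = 4.500 × 10^-3 × 105.99 = 0.4770 g
% Na2CO3 = 0.4770 / 0.9241 × 100 = 51.61 %

51.61 %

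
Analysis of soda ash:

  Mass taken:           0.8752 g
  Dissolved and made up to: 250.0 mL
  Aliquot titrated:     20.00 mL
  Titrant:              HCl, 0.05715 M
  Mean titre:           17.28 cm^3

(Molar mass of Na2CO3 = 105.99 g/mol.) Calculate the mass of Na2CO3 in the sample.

0.6542 g

Na2CO3 + 2 HCl → 2 NaCl + H2O + CO2
n(HCl) per titration = 0.01728 × 0.05715 = 9.876 × 10^-4 mol
From the 1:2 ratio, n(Na2CO3) in each aliquot = 1/2 × 9.876 × 10^-4 = 4.938 × 10^-4 mol
n(Na2CO3) in the whole flask = 4.938 × 10^-4 × 250.0/20.00 = 6.172 × 10^-3 mol
mass of Na2CO3 = 6.172 × 10^-3 × 105.99 = 0.6542 g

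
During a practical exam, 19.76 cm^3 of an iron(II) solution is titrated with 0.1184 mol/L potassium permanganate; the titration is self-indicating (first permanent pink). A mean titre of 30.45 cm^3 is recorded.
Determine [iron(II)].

0.9123 mol/L

MnO4^- + 5 Fe^2+ + 8 H^+ → Mn^2+ + 5 Fe^3+ + 4 H2O
n(KMnO4) = 0.03045 L × 0.1184 mol/L = 3.605 × 10^-3 mol
From the 5:1 mole ratio, n(Fe2+) = 5/1 × 3.605 × 10^-3 = 0.01803 mol
[Fe2+] = 0.01803 mol / 0.01976 L = 0.9123 mol/L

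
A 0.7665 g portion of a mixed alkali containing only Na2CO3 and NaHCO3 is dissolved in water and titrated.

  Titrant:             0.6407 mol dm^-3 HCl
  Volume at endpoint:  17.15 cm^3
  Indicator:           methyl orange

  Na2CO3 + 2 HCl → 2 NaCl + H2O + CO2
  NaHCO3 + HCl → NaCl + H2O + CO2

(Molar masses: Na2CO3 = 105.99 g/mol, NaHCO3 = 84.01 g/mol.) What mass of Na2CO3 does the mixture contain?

n(HCl) = 0.01715 × 0.6407 = 0.01099 mol
Let x = n(Na2CO3), y = n(NaHCO3).
Titrant: 2x + 1y = 0.01099;  mass: 105.99x + 84.01y = 0.7665
Solving, x = 2.525 × 10^-3 mol, y = 5.939 × 10^-3 mol
mass of Na2CO3 = 2.525 × 10^-3 × 105.99 = 0.2676 g

0.2676 g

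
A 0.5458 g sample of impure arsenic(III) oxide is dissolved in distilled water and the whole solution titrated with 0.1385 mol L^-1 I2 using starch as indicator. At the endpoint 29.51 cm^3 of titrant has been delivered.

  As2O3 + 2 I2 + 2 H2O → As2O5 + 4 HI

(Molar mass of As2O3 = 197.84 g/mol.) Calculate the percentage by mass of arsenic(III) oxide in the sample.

74.07 %

n(I2) = 0.02951 L × 0.1385 mol/L = 4.087 × 10^-3 mol
From the 1:2 ratio, n(As2O3) = 1/2 × 4.087 × 10^-3 = 2.044 × 10^-3 mol
mass of As2O3 = 2.044 × 10^-3 × 197.84 g/mol = 0.4043 g
% As2O3 = 0.4043 / 0.5458 × 100 = 74.07 %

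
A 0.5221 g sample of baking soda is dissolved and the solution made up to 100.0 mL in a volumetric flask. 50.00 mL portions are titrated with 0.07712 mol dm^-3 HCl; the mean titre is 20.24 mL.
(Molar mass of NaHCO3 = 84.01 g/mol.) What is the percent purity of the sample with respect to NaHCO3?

50.23 %

NaHCO3 + HCl → NaCl + H2O + CO2
n(HCl) per titration = 0.02024 × 0.07712 = 1.561 × 10^-3 mol
n(NaHCO3) in each aliquot = 1.561 × 10^-3 mol (1:1 ratio)
n(NaHCO3) in the whole flask = 1.561 × 10^-3 × 100.0/50.00 = 3.122 × 10^-3 mol
mass of NaHCO3 = 3.122 × 10^-3 × 84.01 = 0.2623 g
% NaHCO3 = 0.2623 / 0.5221 × 100 = 50.23 %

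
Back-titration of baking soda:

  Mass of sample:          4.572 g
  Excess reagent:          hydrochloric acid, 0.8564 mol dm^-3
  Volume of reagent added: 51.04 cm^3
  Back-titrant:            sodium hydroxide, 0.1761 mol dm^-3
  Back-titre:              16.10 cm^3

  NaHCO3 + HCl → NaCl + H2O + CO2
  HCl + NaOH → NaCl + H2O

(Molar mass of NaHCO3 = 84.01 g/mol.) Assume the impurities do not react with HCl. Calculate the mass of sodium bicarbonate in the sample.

n(HCl) added = 0.05104 × 0.8564 = 0.04371 mol
n(NaOH) used in back-titration = 0.01610 × 0.1761 = 2.835 × 10^-3 mol
n(HCl) left over = 2.835 × 10^-3 mol (1:1 ratio)
n(HCl) consumed by analyte = 0.04371 − 2.835 × 10^-3 = 0.04088 mol
n(NaHCO3) = 0.04088 mol (1:1 ratio)
mass of NaHCO3 = 0.04088 × 84.01 = 3.434 g

3.434 g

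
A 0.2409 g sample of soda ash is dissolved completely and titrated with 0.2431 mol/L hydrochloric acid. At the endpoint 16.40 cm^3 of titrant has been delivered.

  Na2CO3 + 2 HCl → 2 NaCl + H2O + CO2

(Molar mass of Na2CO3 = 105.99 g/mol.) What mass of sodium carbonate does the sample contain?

n(HCl) = 0.01640 L × 0.2431 mol/L = 3.987 × 10^-3 mol
From the 1:2 ratio, n(Na2CO3) = 1/2 × 3.987 × 10^-3 = 1.993 × 10^-3 mol
mass of Na2CO3 = 1.993 × 10^-3 × 105.99 g/mol = 0.2113 g

0.2113 g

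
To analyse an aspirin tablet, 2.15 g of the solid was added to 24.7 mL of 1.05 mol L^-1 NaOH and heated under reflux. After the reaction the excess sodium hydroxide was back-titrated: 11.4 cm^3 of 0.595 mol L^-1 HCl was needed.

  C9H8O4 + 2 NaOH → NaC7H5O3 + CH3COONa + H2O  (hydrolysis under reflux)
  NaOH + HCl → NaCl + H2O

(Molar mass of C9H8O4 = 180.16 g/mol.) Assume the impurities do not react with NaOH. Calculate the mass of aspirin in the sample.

n(NaOH) added = 0.0247 × 1.05 = 0.0259 mol
n(HCl) used in back-titration = 0.0114 × 0.595 = 6.78 × 10^-3 mol
n(NaOH) left over = 6.78 × 10^-3 mol (1:1 ratio)
n(NaOH) consumed by analyte = 0.0259 − 6.78 × 10^-3 = 0.0192 mol
From the 1:2 ratio, n(C9H8O4) = 1/2 × 0.0192 = 9.58 × 10^-3 mol
mass of C9H8O4 = 9.58 × 10^-3 × 180.16 = 1.73 g

1.73 g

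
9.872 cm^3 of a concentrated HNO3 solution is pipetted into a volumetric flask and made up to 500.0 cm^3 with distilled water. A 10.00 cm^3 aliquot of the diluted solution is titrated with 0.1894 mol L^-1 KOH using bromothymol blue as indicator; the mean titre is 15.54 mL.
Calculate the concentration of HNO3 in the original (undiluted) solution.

14.91 mol/L

HNO3 + KOH → KNO3 + H2O
n(KOH) = 0.01554 × 0.1894 = 2.943 × 10^-3 mol
n(HNO3) in the aliquot = 2.943 × 10^-3 mol (1:1 ratio)
[HNO3]_dilute = 2.943 × 10^-3 / 0.01000 = 0.2943 mol/L
Dilution factor = 500.0 / 9.872 = 50.65
[HNO3]_stock = 0.2943 × 50.65 = 14.91 mol/L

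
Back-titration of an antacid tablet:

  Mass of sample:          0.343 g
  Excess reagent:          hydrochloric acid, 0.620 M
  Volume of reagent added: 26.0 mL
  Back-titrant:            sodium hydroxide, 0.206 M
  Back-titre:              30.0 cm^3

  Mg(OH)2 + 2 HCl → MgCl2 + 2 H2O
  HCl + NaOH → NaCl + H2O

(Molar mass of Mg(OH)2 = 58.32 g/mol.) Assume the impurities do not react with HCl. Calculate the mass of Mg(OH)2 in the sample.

n(HCl) added = 0.0260 × 0.620 = 0.0161 mol
n(NaOH) used in back-titration = 0.0300 × 0.206 = 6.18 × 10^-3 mol
n(HCl) left over = 6.18 × 10^-3 mol (1:1 ratio)
n(HCl) consumed by analyte = 0.0161 − 6.18 × 10^-3 = 9.94 × 10^-3 mol
From the 1:2 ratio, n(Mg(OH)2) = 1/2 × 9.94 × 10^-3 = 4.97 × 10^-3 mol
mass of Mg(OH)2 = 4.97 × 10^-3 × 58.32 = 0.290 g

0.290 g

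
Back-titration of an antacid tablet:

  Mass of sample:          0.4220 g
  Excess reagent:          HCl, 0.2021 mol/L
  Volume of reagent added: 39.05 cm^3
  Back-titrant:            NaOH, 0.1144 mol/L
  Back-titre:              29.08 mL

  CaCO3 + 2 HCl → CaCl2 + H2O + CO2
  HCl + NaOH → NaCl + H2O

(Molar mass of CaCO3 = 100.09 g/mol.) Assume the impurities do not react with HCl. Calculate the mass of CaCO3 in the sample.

n(HCl) added = 0.03905 × 0.2021 = 7.892 × 10^-3 mol
n(NaOH) used in back-titration = 0.02908 × 0.1144 = 3.327 × 10^-3 mol
n(HCl) left over = 3.327 × 10^-3 mol (1:1 ratio)
n(HCl) consumed by analyte = 7.892 × 10^-3 − 3.327 × 10^-3 = 4.565 × 10^-3 mol
From the 1:2 ratio, n(CaCO3) = 1/2 × 4.565 × 10^-3 = 2.283 × 10^-3 mol
mass of CaCO3 = 2.283 × 10^-3 × 100.09 = 0.2285 g

0.2285 g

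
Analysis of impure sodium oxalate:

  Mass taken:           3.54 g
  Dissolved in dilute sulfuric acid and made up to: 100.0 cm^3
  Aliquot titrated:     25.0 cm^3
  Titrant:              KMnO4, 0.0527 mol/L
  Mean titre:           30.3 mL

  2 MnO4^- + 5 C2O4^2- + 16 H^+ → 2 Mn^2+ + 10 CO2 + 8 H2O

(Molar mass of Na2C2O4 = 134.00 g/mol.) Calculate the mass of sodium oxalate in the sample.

n(KMnO4) per titration = 0.0303 × 0.0527 = 1.60 × 10^-3 mol
From the 5:2 ratio, n(Na2C2O4) in each aliquot = 5/2 × 1.60 × 10^-3 = 3.99 × 10^-3 mol
n(Na2C2O4) in the whole flask = 3.99 × 10^-3 × 100.0/25.0 = 0.0160 mol
mass of Na2C2O4 = 0.0160 × 134.00 = 2.14 g

2.14 g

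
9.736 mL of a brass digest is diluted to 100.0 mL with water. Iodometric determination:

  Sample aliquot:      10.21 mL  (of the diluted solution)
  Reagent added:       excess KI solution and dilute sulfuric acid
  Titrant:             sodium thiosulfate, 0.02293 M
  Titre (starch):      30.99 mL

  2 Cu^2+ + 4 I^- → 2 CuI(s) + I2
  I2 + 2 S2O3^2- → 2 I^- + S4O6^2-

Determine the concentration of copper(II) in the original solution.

0.7149 M

n(S2O3^2-) = 0.03099 × 0.02293 = 7.106 × 10^-4 mol
n(I2) = n(S2O3^2-)/2 = 3.553 × 10^-4 mol
From the 2:1 ratio, n(Cu2+) in the aliquot = 2/1 × 3.553 × 10^-4 = 7.106 × 10^-4 mol
[Cu2+]_dilute = 7.106 × 10^-4 / 0.01021 = 0.06960 mol/L
[Cu2+]_original = 0.06960 × 100.0/9.736 = 0.7149 mol/L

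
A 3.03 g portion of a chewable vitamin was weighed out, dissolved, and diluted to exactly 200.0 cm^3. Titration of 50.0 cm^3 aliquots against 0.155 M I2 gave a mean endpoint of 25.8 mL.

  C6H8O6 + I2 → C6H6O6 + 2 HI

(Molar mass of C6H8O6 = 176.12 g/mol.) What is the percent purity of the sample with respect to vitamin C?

93.0 %

n(I2) per titration = 0.0258 × 0.155 = 4.00 × 10^-3 mol
n(C6H8O6) in each aliquot = 4.00 × 10^-3 mol (1:1 ratio)
n(C6H8O6) in the whole flask = 4.00 × 10^-3 × 200.0/50.0 = 0.0160 mol
mass of C6H8O6 = 0.0160 × 176.12 = 2.82 g
% C6H8O6 = 2.82 / 3.03 × 100 = 93.0 %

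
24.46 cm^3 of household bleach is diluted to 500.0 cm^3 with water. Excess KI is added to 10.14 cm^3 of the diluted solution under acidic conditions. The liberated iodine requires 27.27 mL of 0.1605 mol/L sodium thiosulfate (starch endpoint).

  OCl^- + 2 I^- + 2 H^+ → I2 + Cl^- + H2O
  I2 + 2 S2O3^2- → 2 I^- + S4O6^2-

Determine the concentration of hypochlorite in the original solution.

n(S2O3^2-) = 0.02727 × 0.1605 = 4.377 × 10^-3 mol
n(I2) = n(S2O3^2-)/2 = 2.188 × 10^-3 mol
n(OCl^-) in the aliquot = 2.188 × 10^-3 mol (1:1 ratio)
[OCl^-]_dilute = 2.188 × 10^-3 / 0.01014 = 0.2158 mol/L
[OCl^-]_original = 0.2158 × 500.0/24.46 = 4.412 mol/L

4.412 mol/L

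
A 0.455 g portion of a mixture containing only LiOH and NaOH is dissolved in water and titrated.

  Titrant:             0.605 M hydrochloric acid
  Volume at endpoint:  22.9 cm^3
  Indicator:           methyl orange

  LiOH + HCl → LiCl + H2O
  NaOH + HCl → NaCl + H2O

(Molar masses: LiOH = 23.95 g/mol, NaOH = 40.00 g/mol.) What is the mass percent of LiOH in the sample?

32.5 %

n(HCl) = 0.0229 × 0.605 = 0.0139 mol
Let x = n(LiOH), y = n(NaOH).
Titrant: 1x + 1y = 0.0139;  mass: 23.95x + 40.00y = 0.455
Solving, x = 6.18 × 10^-3 mol, y = 7.68 × 10^-3 mol
mass of LiOH = 6.18 × 10^-3 × 23.95 = 0.148 g
% LiOH = 0.148 / 0.455 × 100 = 32.5 %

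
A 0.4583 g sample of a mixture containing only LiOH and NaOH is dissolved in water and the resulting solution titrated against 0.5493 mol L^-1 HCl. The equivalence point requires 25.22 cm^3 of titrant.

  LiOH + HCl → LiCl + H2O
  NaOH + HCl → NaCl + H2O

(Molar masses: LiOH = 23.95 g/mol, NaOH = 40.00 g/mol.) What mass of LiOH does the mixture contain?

n(HCl) = 0.02522 × 0.5493 = 0.01385 mol
Let x = n(LiOH), y = n(NaOH).
Titrant: 1x + 1y = 0.01385;  mass: 23.95x + 40.00y = 0.4583
Solving, x = 5.971 × 10^-3 mol, y = 7.882 × 10^-3 mol
mass of LiOH = 5.971 × 10^-3 × 23.95 = 0.1430 g

0.1430 g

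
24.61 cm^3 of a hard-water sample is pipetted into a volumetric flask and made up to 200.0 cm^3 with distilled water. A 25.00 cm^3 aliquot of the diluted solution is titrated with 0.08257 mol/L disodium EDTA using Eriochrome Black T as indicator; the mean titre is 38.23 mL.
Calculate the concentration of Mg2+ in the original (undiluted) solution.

Mg^2+ + EDTA^4- → [Mg(EDTA)]^2-
n(EDTA) = 0.03823 × 0.08257 = 3.157 × 10^-3 mol
n(Mg2+) in the aliquot = 3.157 × 10^-3 mol (1:1 ratio)
[Mg2+]_dilute = 3.157 × 10^-3 / 0.02500 = 0.1263 mol/L
Dilution factor = 200.0 / 24.61 = 8.127
[Mg2+]_stock = 0.1263 × 8.127 = 1.026 mol/L

1.026 mol/L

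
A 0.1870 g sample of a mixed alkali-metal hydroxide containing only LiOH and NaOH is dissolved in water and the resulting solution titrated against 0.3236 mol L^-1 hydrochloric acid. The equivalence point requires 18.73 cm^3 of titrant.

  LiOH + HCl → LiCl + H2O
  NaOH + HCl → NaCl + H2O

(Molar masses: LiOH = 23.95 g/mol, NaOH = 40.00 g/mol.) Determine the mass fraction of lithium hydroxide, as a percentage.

n(HCl) = 0.01873 × 0.3236 = 6.061 × 10^-3 mol
Let x = n(LiOH), y = n(NaOH).
Titrant: 1x + 1y = 6.061 × 10^-3;  mass: 23.95x + 40.00y = 0.1870
Solving, x = 3.454 × 10^-3 mol, y = 2.607 × 10^-3 mol
mass of LiOH = 3.454 × 10^-3 × 23.95 = 0.08273 g
% LiOH = 0.08273 / 0.1870 × 100 = 44.24 %

44.24 %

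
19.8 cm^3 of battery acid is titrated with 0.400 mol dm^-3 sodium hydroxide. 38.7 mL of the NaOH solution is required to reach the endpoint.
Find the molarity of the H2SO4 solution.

0.391 mol/L

H2SO4 + 2 NaOH → Na2SO4 + 2 H2O
n(NaOH) = 0.0387 L × 0.400 mol/L = 0.0155 mol
From the 1:2 mole ratio, n(H2SO4) = 1/2 × 0.0155 = 7.74 × 10^-3 mol
[H2SO4] = 7.74 × 10^-3 mol / 0.0198 L = 0.391 mol/L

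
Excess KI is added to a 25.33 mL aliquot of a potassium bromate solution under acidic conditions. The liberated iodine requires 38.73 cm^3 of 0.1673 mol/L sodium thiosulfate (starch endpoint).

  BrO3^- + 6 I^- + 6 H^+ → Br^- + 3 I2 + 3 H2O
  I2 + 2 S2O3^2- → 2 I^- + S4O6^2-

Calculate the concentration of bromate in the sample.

n(S2O3^2-) = 0.03873 × 0.1673 = 6.480 × 10^-3 mol
n(I2) = n(S2O3^2-)/2 = 3.240 × 10^-3 mol
From the 1:3 ratio, n(BrO3^-) in the aliquot = 1/3 × 3.240 × 10^-3 = 1.080 × 10^-3 mol
[BrO3^-] = 1.080 × 10^-3 / 0.02533 = 0.04263 mol/L

0.04263 mol/L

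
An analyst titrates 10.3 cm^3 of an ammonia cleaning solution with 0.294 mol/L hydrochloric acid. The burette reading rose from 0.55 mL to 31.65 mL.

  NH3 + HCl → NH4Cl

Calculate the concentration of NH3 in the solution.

n(HCl) = 0.0311 L × 0.294 mol/L = 9.14 × 10^-3 mol
n(NH3) = 9.14 × 10^-3 mol (1:1 mole ratio)
[NH3] = 9.14 × 10^-3 mol / 0.0103 L = 0.888 mol/L

0.888 mol/L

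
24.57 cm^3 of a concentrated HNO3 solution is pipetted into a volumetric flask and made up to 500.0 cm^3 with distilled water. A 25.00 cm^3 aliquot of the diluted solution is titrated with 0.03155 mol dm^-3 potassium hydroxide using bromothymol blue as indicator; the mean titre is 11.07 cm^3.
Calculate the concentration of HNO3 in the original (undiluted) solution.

HNO3 + KOH → KNO3 + H2O
n(KOH) = 0.01107 × 0.03155 = 3.493 × 10^-4 mol
n(HNO3) in the aliquot = 3.493 × 10^-4 mol (1:1 ratio)
[HNO3]_dilute = 3.493 × 10^-4 / 0.02500 = 0.01397 mol/L
Dilution factor = 500.0 / 24.57 = 20.35
[HNO3]_stock = 0.01397 × 20.35 = 0.2843 mol/L

0.2843 mol/L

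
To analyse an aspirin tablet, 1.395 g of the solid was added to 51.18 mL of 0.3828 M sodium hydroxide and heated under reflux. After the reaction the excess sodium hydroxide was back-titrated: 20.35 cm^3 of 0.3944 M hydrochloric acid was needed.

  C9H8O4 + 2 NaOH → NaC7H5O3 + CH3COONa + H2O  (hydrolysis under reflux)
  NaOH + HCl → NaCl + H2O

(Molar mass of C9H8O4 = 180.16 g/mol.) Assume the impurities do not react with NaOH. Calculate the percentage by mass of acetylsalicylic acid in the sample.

n(NaOH) added = 0.05118 × 0.3828 = 0.01959 mol
n(HCl) used in back-titration = 0.02035 × 0.3944 = 8.026 × 10^-3 mol
n(NaOH) left over = 8.026 × 10^-3 mol (1:1 ratio)
n(NaOH) consumed by analyte = 0.01959 − 8.026 × 10^-3 = 0.01157 mol
From the 1:2 ratio, n(C9H8O4) = 1/2 × 0.01157 = 5.783 × 10^-3 mol
mass of C9H8O4 = 5.783 × 10^-3 × 180.16 = 1.042 g
% C9H8O4 = 1.042 / 1.395 × 100 = 74.68 %

74.68 %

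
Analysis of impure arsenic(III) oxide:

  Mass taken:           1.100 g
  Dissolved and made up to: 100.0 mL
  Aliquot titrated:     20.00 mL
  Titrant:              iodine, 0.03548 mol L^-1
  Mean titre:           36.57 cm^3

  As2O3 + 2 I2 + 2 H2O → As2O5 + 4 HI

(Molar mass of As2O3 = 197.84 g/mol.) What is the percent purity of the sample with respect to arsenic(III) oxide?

58.34 %

n(I2) per titration = 0.03657 × 0.03548 = 1.298 × 10^-3 mol
From the 1:2 ratio, n(As2O3) in each aliquot = 1/2 × 1.298 × 10^-3 = 6.488 × 10^-4 mol
n(As2O3) in the whole flask = 6.488 × 10^-4 × 100.0/20.00 = 3.244 × 10^-3 mol
mass of As2O3 = 3.244 × 10^-3 × 197.84 = 0.6417 g
% As2O3 = 0.6417 / 1.100 × 100 = 58.34 %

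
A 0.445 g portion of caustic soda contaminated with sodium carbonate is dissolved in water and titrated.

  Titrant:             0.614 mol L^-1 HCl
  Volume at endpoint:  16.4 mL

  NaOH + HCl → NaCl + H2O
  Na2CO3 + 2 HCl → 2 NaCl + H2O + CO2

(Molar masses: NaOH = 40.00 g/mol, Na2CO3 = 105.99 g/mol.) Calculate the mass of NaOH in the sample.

0.273 g

n(HCl) = 0.0164 × 0.614 = 0.0101 mol
Let x = n(NaOH), y = n(Na2CO3).
Titrant: 1x + 2y = 0.0101;  mass: 40.00x + 105.99y = 0.445
Solving, x = 6.82 × 10^-3 mol, y = 1.62 × 10^-3 mol
mass of NaOH = 6.82 × 10^-3 × 40.00 = 0.273 g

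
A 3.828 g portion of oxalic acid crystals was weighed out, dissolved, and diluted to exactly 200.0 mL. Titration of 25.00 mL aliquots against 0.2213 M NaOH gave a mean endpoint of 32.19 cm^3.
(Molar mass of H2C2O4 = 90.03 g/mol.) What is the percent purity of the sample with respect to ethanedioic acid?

67.02 %

H2C2O4 + 2 NaOH → Na2C2O4 + 2 H2O
n(NaOH) per titration = 0.03219 × 0.2213 = 7.124 × 10^-3 mol
From the 1:2 ratio, n(H2C2O4) in each aliquot = 1/2 × 7.124 × 10^-3 = 3.562 × 10^-3 mol
n(H2C2O4) in the whole flask = 3.562 × 10^-3 × 200.0/25.00 = 0.02849 mol
mass of H2C2O4 = 0.02849 × 90.03 = 2.565 g
% H2C2O4 = 2.565 / 3.828 × 100 = 67.02 %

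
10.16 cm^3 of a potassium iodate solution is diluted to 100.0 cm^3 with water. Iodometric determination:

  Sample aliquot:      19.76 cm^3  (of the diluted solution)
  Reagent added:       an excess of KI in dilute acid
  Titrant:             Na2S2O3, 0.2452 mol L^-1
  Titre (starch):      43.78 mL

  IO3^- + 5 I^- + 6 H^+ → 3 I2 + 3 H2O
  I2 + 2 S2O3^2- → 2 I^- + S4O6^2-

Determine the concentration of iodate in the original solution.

0.8912 mol/L

n(S2O3^2-) = 0.04378 × 0.2452 = 0.01073 mol
n(I2) = n(S2O3^2-)/2 = 5.367 × 10^-3 mol
From the 1:3 ratio, n(IO3^-) in the aliquot = 1/3 × 5.367 × 10^-3 = 1.789 × 10^-3 mol
[IO3^-]_dilute = 1.789 × 10^-3 / 0.01976 = 0.09054 mol/L
[IO3^-]_original = 0.09054 × 100.0/10.16 = 0.8912 mol/L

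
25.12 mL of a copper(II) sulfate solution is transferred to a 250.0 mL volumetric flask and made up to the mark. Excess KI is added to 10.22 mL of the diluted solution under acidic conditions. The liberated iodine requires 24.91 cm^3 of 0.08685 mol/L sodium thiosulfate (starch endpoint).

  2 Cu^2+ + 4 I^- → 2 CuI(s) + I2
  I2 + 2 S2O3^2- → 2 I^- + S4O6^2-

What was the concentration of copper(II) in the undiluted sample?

n(S2O3^2-) = 0.02491 × 0.08685 = 2.163 × 10^-3 mol
n(I2) = n(S2O3^2-)/2 = 1.082 × 10^-3 mol
From the 2:1 ratio, n(Cu2+) in the aliquot = 2/1 × 1.082 × 10^-3 = 2.163 × 10^-3 mol
[Cu2+]_dilute = 2.163 × 10^-3 / 0.01022 = 0.2117 mol/L
[Cu2+]_original = 0.2117 × 250.0/25.12 = 2.107 mol/L

2.107 mol/L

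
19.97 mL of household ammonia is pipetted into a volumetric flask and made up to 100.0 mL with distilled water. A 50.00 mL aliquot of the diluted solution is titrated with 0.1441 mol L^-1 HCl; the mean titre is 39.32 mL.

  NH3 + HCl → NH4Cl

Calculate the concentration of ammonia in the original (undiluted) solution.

n(HCl) = 0.03932 × 0.1441 = 5.666 × 10^-3 mol
n(NH3) in the aliquot = 5.666 × 10^-3 mol (1:1 ratio)
[NH3]_dilute = 5.666 × 10^-3 / 0.05000 = 0.1133 mol/L
Dilution factor = 100.0 / 19.97 = 5.008
[NH3]_stock = 0.1133 × 5.008 = 0.5675 mol/L

0.5675 mol/L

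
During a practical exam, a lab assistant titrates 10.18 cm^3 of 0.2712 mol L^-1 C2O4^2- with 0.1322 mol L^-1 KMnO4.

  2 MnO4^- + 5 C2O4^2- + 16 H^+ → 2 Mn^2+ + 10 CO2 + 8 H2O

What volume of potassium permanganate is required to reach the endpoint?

8.353 mL

n(C2O4^2-) = 0.01018 L × 0.2712 mol/L = 2.761 × 10^-3 mol
From the 2:5 stoichiometry, n(KMnO4) = 2/5 × 2.761 × 10^-3 = 1.104 × 10^-3 mol
V(KMnO4) = 1.104 × 10^-3 mol / 0.1322 mol/L = 0.008353 L = 8.353 mL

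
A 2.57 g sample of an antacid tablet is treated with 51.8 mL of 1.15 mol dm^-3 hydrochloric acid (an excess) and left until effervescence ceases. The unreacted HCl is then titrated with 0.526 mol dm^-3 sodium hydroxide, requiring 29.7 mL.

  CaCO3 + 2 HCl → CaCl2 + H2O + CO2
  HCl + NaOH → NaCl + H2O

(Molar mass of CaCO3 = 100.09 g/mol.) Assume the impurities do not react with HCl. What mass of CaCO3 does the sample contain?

n(HCl) added = 0.0518 × 1.15 = 0.0596 mol
n(NaOH) used in back-titration = 0.0297 × 0.526 = 0.0156 mol
n(HCl) left over = 0.0156 mol (1:1 ratio)
n(HCl) consumed by analyte = 0.0596 − 0.0156 = 0.0439 mol
From the 1:2 ratio, n(CaCO3) = 1/2 × 0.0439 = 0.0220 mol
mass of CaCO3 = 0.0220 × 100.09 = 2.20 g

2.20 g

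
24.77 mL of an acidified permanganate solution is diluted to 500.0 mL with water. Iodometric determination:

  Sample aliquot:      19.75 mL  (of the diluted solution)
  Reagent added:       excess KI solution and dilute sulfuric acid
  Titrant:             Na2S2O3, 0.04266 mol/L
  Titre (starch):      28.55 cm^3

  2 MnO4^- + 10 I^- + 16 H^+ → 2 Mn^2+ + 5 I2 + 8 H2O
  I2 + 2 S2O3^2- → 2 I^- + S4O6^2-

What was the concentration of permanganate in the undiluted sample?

n(S2O3^2-) = 0.02855 × 0.04266 = 1.218 × 10^-3 mol
n(I2) = n(S2O3^2-)/2 = 6.090 × 10^-4 mol
From the 2:5 ratio, n(MnO4^-) in the aliquot = 2/5 × 6.090 × 10^-4 = 2.436 × 10^-4 mol
[MnO4^-]_dilute = 2.436 × 10^-4 / 0.01975 = 0.01233 mol/L
[MnO4^-]_original = 0.01233 × 500.0/24.77 = 0.2490 mol/L

0.2490 mol/L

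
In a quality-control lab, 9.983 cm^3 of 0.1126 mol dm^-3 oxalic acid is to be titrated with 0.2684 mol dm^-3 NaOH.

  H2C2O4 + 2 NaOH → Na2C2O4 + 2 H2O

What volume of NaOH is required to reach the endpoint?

8.376 mL

n(H2C2O4) = 0.009983 L × 0.1126 mol/L = 1.124 × 10^-3 mol
From the 2:1 stoichiometry, n(NaOH) = 2/1 × 1.124 × 10^-3 = 2.248 × 10^-3 mol
V(NaOH) = 2.248 × 10^-3 mol / 0.2684 mol/L = 0.008376 L = 8.376 mL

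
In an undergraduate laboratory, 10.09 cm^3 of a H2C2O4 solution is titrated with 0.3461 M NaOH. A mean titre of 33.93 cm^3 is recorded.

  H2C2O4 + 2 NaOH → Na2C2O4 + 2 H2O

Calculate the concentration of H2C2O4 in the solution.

n(NaOH) = 0.03393 L × 0.3461 mol/L = 0.01174 mol
From the 1:2 mole ratio, n(H2C2O4) = 1/2 × 0.01174 = 5.872 × 10^-3 mol
[H2C2O4] = 5.872 × 10^-3 mol / 0.01009 L = 0.5819 mol/L

0.5819 M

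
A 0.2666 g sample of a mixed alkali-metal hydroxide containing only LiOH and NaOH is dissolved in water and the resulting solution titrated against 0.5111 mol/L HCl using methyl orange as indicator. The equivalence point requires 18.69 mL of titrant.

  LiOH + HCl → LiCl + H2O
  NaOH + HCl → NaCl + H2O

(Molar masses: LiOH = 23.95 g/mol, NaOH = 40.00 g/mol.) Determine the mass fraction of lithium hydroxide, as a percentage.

64.65 %

n(HCl) = 0.01869 × 0.5111 = 9.552 × 10^-3 mol
Let x = n(LiOH), y = n(NaOH).
Titrant: 1x + 1y = 9.552 × 10^-3;  mass: 23.95x + 40.00y = 0.2666
Solving, x = 7.196 × 10^-3 mol, y = 2.356 × 10^-3 mol
mass of LiOH = 7.196 × 10^-3 × 23.95 = 0.1723 g
% LiOH = 0.1723 / 0.2666 × 100 = 64.65 %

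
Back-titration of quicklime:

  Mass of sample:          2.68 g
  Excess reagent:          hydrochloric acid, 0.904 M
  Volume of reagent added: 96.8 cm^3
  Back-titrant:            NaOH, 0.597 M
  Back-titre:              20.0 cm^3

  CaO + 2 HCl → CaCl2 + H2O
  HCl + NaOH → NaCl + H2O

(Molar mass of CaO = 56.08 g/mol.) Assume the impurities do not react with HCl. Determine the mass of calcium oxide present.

2.12 g

n(HCl) added = 0.0968 × 0.904 = 0.0875 mol
n(NaOH) used in back-titration = 0.0200 × 0.597 = 0.0119 mol
n(HCl) left over = 0.0119 mol (1:1 ratio)
n(HCl) consumed by analyte = 0.0875 − 0.0119 = 0.0756 mol
From the 1:2 ratio, n(CaO) = 1/2 × 0.0756 = 0.0378 mol
mass of CaO = 0.0378 × 56.08 = 2.12 g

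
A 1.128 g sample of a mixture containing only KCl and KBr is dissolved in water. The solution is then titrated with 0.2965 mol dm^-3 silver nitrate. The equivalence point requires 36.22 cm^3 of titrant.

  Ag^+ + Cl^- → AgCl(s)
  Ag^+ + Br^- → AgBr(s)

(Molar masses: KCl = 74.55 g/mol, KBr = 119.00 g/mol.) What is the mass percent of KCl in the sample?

22.30 %

n(AgNO3) = 0.03622 × 0.2965 = 0.01074 mol
Let x = n(KCl), y = n(KBr).
Titrant: 1x + 1y = 0.01074;  mass: 74.55x + 119.00y = 1.128
Solving, x = 3.374 × 10^-3 mol, y = 7.365 × 10^-3 mol
mass of KCl = 3.374 × 10^-3 × 74.55 = 0.2515 g
% KCl = 0.2515 / 1.128 × 100 = 22.30 %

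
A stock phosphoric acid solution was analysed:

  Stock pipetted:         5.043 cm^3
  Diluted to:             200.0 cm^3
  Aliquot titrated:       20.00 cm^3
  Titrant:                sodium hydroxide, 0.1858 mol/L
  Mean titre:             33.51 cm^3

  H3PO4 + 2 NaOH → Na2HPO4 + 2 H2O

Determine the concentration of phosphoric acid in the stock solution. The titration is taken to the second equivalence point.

6.173 mol/L

n(NaOH) = 0.03351 × 0.1858 = 6.226 × 10^-3 mol
From the 1:2 ratio, n(H3PO4) in the aliquot = 1/2 × 6.226 × 10^-3 = 3.113 × 10^-3 mol
[H3PO4]_dilute = 3.113 × 10^-3 / 0.02000 = 0.1557 mol/L
Dilution factor = 200.0 / 5.043 = 39.66
[H3PO4]_stock = 0.1557 × 39.66 = 6.173 mol/L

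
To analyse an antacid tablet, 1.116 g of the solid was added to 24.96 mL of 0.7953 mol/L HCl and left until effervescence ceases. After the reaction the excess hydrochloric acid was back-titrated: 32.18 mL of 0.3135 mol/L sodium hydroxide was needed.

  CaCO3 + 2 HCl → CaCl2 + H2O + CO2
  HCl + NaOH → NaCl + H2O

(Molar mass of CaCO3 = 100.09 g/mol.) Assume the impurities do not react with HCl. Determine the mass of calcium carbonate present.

n(HCl) added = 0.02496 × 0.7953 = 0.01985 mol
n(NaOH) used in back-titration = 0.03218 × 0.3135 = 0.01009 mol
n(HCl) left over = 0.01009 mol (1:1 ratio)
n(HCl) consumed by analyte = 0.01985 − 0.01009 = 9.762 × 10^-3 mol
From the 1:2 ratio, n(CaCO3) = 1/2 × 9.762 × 10^-3 = 4.881 × 10^-3 mol
mass of CaCO3 = 4.881 × 10^-3 × 100.09 = 0.4886 g

0.4886 g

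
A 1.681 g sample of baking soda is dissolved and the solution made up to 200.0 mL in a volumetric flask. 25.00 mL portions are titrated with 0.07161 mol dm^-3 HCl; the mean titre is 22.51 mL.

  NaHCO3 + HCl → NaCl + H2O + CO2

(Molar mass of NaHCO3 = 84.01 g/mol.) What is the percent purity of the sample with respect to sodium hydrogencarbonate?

64.45 %

n(HCl) per titration = 0.02251 × 0.07161 = 1.612 × 10^-3 mol
n(NaHCO3) in each aliquot = 1.612 × 10^-3 mol (1:1 ratio)
n(NaHCO3) in the whole flask = 1.612 × 10^-3 × 200.0/25.00 = 0.01290 mol
mass of NaHCO3 = 0.01290 × 84.01 = 1.083 g
% NaHCO3 = 1.083 / 1.681 × 100 = 64.45 %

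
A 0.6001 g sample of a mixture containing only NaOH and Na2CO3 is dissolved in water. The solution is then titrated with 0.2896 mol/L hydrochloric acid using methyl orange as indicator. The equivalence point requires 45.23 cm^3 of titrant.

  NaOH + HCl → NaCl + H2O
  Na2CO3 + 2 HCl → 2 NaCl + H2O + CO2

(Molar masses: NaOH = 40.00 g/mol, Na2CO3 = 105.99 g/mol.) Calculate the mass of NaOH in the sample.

0.2895 g

n(HCl) = 0.04523 × 0.2896 = 0.01310 mol
Let x = n(NaOH), y = n(Na2CO3).
Titrant: 1x + 2y = 0.01310;  mass: 40.00x + 105.99y = 0.6001
Solving, x = 7.238 × 10^-3 mol, y = 2.930 × 10^-3 mol
mass of NaOH = 7.238 × 10^-3 × 40.00 = 0.2895 g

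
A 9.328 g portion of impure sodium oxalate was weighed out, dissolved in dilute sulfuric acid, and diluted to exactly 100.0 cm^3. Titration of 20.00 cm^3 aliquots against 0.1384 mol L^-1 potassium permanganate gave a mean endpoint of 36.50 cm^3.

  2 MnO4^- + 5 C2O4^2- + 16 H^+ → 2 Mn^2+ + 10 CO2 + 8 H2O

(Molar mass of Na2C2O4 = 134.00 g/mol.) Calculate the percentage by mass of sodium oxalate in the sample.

90.71 %

n(KMnO4) per titration = 0.03650 × 0.1384 = 5.052 × 10^-3 mol
From the 5:2 ratio, n(Na2C2O4) in each aliquot = 5/2 × 5.052 × 10^-3 = 0.01263 mol
n(Na2C2O4) in the whole flask = 0.01263 × 100.0/20.00 = 0.06314 mol
mass of Na2C2O4 = 0.06314 × 134.00 = 8.461 g
% Na2C2O4 = 8.461 / 9.328 × 100 = 90.71 %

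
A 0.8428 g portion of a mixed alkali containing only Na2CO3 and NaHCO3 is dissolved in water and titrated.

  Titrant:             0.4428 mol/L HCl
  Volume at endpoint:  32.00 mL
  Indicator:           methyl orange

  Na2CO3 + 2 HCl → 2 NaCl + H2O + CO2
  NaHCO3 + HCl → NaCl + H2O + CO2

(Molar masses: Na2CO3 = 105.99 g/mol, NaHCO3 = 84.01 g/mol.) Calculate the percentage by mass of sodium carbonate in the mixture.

70.47 %

n(HCl) = 0.03200 × 0.4428 = 0.01417 mol
Let x = n(Na2CO3), y = n(NaHCO3).
Titrant: 2x + 1y = 0.01417;  mass: 105.99x + 84.01y = 0.8428
Solving, x = 5.604 × 10^-3 mol, y = 2.963 × 10^-3 mol
mass of Na2CO3 = 5.604 × 10^-3 × 105.99 = 0.5939 g
% Na2CO3 = 0.5939 / 0.8428 × 100 = 70.47 %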